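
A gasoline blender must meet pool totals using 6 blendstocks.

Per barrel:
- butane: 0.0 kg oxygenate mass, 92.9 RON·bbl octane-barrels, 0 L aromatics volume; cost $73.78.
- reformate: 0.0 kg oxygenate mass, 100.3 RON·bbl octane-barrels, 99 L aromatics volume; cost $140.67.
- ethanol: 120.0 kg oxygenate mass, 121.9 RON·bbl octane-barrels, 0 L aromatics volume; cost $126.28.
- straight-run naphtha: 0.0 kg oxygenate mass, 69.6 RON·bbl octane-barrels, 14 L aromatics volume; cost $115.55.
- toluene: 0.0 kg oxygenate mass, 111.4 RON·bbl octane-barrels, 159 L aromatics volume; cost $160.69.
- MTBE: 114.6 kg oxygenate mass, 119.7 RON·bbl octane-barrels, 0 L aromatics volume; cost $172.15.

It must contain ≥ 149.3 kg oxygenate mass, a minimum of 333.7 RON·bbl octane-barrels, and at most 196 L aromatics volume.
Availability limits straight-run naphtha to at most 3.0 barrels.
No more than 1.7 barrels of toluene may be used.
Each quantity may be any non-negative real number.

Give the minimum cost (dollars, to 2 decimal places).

$301.68

Set it up as a linear program. Let x1 = barrels of butane, x2 = barrels of reformate, x3 = barrels of ethanol, x4 = barrels of straight-run naphtha, x5 = barrels of toluene, x6 = barrels of MTBE.
Minimize 73.78x1 + 140.67x2 + 126.28x3 + 115.55x4 + 160.69x5 + 172.15x6 with:
  120x3 + 114.6x6 ≥ 149.3   (oxygenate mass)
  92.9x1 + 100.3x2 + 121.9x3 + 69.6x4 + 111.4x5 + 119.7x6 ≥ 333.7   (octane-barrels)
  99x2 + 14x4 + 159x5 ≤ 196   (aromatics volume)
  x4 ≤ 3
  x5 ≤ 1.7
  x1, x2, x3, x4, x5, x6 ≥ 0.
At the optimum only butane, ethanol are positive (reformate, straight-run naphtha, toluene, MTBE = 0). The oxygenate mass and octane-barrels requirements are met with equality.
That vertex is x1 = 1.95948, x3 = 1.24417.
Hence cost = 73.78·1.95948 + 126.28·1.24417 = $301.6842.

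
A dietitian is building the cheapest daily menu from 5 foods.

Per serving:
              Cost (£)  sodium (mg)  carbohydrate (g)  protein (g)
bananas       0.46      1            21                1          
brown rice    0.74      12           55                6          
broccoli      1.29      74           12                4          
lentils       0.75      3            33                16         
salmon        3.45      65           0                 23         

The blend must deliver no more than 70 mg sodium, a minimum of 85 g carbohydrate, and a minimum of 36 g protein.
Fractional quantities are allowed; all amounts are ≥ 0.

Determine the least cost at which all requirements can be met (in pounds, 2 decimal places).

£1.80

Treat it as an LP. Let x1 = servings of bananas, x2 = servings of brown rice, x3 = servings of broccoli, x4 = servings of lentils, x5 = servings of salmon.
Minimise 0.46x1 + 0.74x2 + 1.29x3 + 0.75x4 + 3.45x5 with:
  1x1 + 12x2 + 74x3 + 3x4 + 65x5 ≤ 70   (sodium)
  21x1 + 55x2 + 12x3 + 33x4 ≥ 85   (carbohydrate)
  1x1 + 6x2 + 4x3 + 16x4 + 23x5 ≥ 36   (protein)
  x1, x2, x3, x4, x5 ≥ 0.
The optimal basis is {brown rice, lentils}; bananas, broccoli, salmon drop out. Binding constraints: carbohydrate and protein.
That vertex is x2 = 0.2522, x4 = 2.155.
Total cost: 0.74·0.2522 + 0.75·2.155 = 1.8029.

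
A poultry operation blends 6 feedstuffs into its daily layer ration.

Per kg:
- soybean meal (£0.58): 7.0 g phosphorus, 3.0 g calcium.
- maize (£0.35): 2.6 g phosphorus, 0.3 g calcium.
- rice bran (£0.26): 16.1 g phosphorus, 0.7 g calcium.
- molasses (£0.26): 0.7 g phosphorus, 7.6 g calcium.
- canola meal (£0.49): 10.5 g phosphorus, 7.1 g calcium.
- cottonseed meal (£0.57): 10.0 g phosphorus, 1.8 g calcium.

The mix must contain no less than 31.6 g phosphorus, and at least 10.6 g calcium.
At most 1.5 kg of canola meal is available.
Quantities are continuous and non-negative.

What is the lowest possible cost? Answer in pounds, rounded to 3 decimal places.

£0.813

Set it up as a linear program. Let x1 = kg of soybean meal, x2 = kg of maize, x3 = kg of rice bran, x4 = kg of molasses, x5 = kg of canola meal, x6 = kg of cottonseed meal.
Minimize 0.58x1 + 0.35x2 + 0.26x3 + 0.26x4 + 0.49x5 + 0.57x6 subject to:
  7x1 + 2.6x2 + 16.1x3 + 0.7x4 + 10.5x5 + 10x6 ≥ 31.6   (phosphorus)
  3x1 + 0.3x2 + 0.7x3 + 7.6x4 + 7.1x5 + 1.8x6 ≥ 10.6   (calcium)
  x5 ≤ 1.5
  x1, x2, x3, x4, x5, x6 ≥ 0.
At the optimum only rice bran, molasses are positive (soybean meal, maize, canola meal, cottonseed meal = 0). Binding constraints: phosphorus and calcium.
So rice bran = 1.9097 kg, molasses = 1.2188 kg.
Hence cost = 0.26·1.9097 + 0.26·1.2188 = £0.81341.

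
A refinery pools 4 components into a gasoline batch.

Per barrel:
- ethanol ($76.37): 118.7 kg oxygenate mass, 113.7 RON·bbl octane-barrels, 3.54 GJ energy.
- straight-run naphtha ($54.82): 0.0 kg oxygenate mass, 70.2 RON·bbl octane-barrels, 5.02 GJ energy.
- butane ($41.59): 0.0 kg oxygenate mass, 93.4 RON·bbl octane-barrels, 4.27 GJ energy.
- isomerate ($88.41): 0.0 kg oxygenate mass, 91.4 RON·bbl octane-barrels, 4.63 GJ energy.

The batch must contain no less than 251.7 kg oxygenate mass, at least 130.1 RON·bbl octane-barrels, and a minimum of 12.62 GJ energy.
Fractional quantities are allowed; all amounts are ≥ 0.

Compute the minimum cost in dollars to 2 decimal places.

$211.75

Let x1 = barrels of ethanol, x2 = barrels of straight-run naphtha, x3 = barrels of butane, x4 = barrels of isomerate.
Minimise 76.37x1 + 54.82x2 + 41.59x3 + 88.41x4 subject to:
  118.7x1 ≥ 251.7   (oxygenate mass)
  113.7x1 + 70.2x2 + 93.4x3 + 91.4x4 ≥ 130.1   (octane-barrels)
  3.54x1 + 5.02x2 + 4.27x3 + 4.63x4 ≥ 12.62   (energy)
  x1, x2, x3, x4 ≥ 0.
At the optimum only ethanol, butane are positive (straight-run naphtha, isomerate = 0). The oxygenate mass and energy requirements are met with equality.
So ethanol = 2.1205 barrels, butane = 1.1975 barrels.
Cost = 76.37·2.1205 + 41.59·1.1975 = 211.7466.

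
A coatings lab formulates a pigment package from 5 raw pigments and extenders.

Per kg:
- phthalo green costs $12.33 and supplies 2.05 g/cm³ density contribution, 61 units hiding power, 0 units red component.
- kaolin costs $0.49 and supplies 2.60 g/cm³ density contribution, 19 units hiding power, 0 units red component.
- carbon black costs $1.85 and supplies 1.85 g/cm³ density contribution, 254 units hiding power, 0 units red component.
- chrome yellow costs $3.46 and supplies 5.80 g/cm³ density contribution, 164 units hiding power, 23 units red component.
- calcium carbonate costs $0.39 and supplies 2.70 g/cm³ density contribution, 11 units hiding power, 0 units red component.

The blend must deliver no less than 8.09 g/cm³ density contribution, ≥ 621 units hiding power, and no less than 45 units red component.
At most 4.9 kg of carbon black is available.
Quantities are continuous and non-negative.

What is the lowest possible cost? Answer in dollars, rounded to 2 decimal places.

Let x1 = kg of phthalo green, x2 = kg of kaolin, x3 = kg of carbon black, x4 = kg of chrome yellow, x5 = kg of calcium carbonate.
Minimise 12.33x1 + 0.49x2 + 1.85x3 + 3.46x4 + 0.39x5 subject to:
  2.05x1 + 2.6x2 + 1.85x3 + 5.8x4 + 2.7x5 ≥ 8.09   (density contribution)
  61x1 + 19x2 + 254x3 + 164x4 + 11x5 ≥ 621   (hiding power)
  23x4 ≥ 45   (red component)
  x3 ≤ 4.9
  x1, x2, x3, x4, x5 ≥ 0.
At the optimum only carbon black, chrome yellow are positive (phthalo green, kaolin, calcium carbonate = 0). The hiding power and red component requirements are met with equality.
Solving gives x3 = 1.182, x4 = 1.957.
Hence cost = 1.85·1.182 + 3.46·1.957 = $8.9579.

$8.96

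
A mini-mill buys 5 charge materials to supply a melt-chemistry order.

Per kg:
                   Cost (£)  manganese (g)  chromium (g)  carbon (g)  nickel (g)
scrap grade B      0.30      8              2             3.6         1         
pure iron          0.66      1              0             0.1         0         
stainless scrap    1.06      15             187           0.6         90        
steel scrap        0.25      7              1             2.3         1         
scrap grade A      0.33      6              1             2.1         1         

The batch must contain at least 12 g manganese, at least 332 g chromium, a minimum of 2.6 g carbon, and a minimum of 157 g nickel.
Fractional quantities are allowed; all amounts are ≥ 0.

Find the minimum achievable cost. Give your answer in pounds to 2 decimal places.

£2.01

Treat it as an LP. Let x1 = kg of scrap grade B, x2 = kg of pure iron, x3 = kg of stainless scrap, x4 = kg of steel scrap, x5 = kg of scrap grade A.
Minimize 0.3x1 + 0.66x2 + 1.06x3 + 0.25x4 + 0.33x5 with:
  8x1 + 1x2 + 15x3 + 7x4 + 6x5 ≥ 12   (manganese)
  2x1 + 187x3 + 1x4 + 1x5 ≥ 332   (chromium)
  3.6x1 + 0.1x2 + 0.6x3 + 2.3x4 + 2.1x5 ≥ 2.6   (carbon)
  1x1 + 90x3 + 1x4 + 1x5 ≥ 157   (nickel)
  x1, x2, x3, x4, x5 ≥ 0.
The cheapest feasible vertex uses only scrap grade B, stainless scrap; pure iron, steel scrap, scrap grade A are not used. There the chromium and carbon constraints are tight.
Optimal quantities: scrap grade B = 0.4271 kg, stainless scrap = 1.771 kg.
Hence cost = 0.3·0.4271 + 1.06·1.771 = £2.0054.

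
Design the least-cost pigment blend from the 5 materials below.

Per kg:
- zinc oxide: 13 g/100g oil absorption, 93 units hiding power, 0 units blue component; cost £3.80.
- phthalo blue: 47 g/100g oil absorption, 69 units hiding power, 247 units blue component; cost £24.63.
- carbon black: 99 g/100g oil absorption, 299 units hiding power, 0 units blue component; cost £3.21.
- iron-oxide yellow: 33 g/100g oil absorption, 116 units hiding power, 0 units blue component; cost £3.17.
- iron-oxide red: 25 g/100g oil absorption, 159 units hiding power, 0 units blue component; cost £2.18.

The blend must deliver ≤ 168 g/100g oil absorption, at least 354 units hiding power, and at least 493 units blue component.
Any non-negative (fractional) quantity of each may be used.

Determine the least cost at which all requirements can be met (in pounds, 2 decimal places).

£51.48

Let x1 = kg of zinc oxide, x2 = kg of phthalo blue, x3 = kg of carbon black, x4 = kg of iron-oxide yellow, x5 = kg of iron-oxide red.
Minimize 3.8x1 + 24.63x2 + 3.21x3 + 3.17x4 + 2.18x5 subject to:
  13x1 + 47x2 + 99x3 + 33x4 + 25x5 ≤ 168   (oil absorption)
  93x1 + 69x2 + 299x3 + 116x4 + 159x5 ≥ 354   (hiding power)
  247x2 ≥ 493   (blue component)
  x1, x2, x3, x4, x5 ≥ 0.
The cheapest feasible vertex uses only phthalo blue, carbon black; zinc oxide, iron-oxide yellow, iron-oxide red are not used. There the hiding power and blue component constraints are tight.
Optimal quantities: phthalo blue = 1.996 kg, carbon black = 0.7233 kg.
Hence cost = 24.63·1.996 + 3.21·0.7233 = £51.4833.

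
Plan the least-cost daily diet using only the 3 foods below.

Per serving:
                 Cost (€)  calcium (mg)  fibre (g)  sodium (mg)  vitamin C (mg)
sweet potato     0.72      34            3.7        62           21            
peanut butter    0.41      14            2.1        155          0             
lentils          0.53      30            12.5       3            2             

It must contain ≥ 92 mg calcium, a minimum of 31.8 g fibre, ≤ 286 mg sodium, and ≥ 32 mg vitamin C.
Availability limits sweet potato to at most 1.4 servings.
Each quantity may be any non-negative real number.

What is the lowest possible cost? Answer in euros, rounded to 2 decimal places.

Treat it as an LP. Let x1 = servings of sweet potato, x2 = servings of peanut butter, x3 = servings of lentils.
min 0.72x1 + 0.41x2 + 0.53x3 s.t.:
  34x1 + 14x2 + 30x3 ≥ 92   (calcium)
  3.7x1 + 2.1x2 + 12.5x3 ≥ 31.8   (fibre)
  62x1 + 155x2 + 3x3 ≤ 286   (sodium)
  21x1 + 2x3 ≥ 32   (vitamin C)
  x1 ≤ 1.4
  x1, x2, x3 ≥ 0.
At the optimum only sweet potato, lentils are positive (peanut butter = 0). There the fibre and vitamin C constraints are tight.
Solving gives x1 = 1.319, x3 = 2.154.
Hence cost = 0.72·1.319 + 0.53·2.154 = €2.0913.

€2.09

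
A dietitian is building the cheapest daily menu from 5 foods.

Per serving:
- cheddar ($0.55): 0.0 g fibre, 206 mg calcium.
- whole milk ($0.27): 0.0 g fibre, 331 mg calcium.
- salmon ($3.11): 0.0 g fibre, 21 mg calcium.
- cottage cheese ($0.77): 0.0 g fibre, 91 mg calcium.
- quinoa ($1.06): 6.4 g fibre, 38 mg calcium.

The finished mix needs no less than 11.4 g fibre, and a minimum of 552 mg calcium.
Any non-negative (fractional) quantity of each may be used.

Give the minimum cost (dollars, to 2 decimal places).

Treat it as an LP. Let x1 = servings of cheddar, x2 = servings of whole milk, x3 = servings of salmon, x4 = servings of cottage cheese, x5 = servings of quinoa.
min 0.55x1 + 0.27x2 + 3.11x3 + 0.77x4 + 1.06x5 s.t.:
  6.4x5 ≥ 11.4   (fibre)
  206x1 + 331x2 + 21x3 + 91x4 + 38x5 ≥ 552   (calcium)
  x1, x2, x3, x4, x5 ≥ 0.
The optimal basis is {whole milk, quinoa}; cheddar, salmon, cottage cheese drop out. There the fibre and calcium constraints are tight.
So whole milk = 1.463 servings, quinoa = 1.781 servings.
Cost = 0.27·1.463 + 1.06·1.781 = 2.2829.

$2.28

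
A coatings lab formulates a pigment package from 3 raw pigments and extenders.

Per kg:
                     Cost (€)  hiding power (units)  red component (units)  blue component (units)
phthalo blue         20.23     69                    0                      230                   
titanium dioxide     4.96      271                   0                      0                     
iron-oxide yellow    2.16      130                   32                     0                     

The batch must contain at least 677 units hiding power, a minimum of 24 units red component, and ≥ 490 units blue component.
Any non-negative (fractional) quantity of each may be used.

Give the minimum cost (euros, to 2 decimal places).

Let x1 = kg of phthalo blue, x2 = kg of titanium dioxide, x3 = kg of iron-oxide yellow.
Minimise 20.23x1 + 4.96x2 + 2.16x3 s.t.:
  69x1 + 271x2 + 130x3 ≥ 677   (hiding power)
  32x3 ≥ 24   (red component)
  230x1 ≥ 490   (blue component)
  x1, x2, x3 ≥ 0.
The optimal basis is {phthalo blue, iron-oxide yellow}; titanium dioxide drops out. There the hiding power and blue component constraints are tight.
So phthalo blue = 2.13 kg, iron-oxide yellow = 4.077 kg.
Cost = 20.23·2.13 + 2.16·4.077 = 51.8962.

€51.90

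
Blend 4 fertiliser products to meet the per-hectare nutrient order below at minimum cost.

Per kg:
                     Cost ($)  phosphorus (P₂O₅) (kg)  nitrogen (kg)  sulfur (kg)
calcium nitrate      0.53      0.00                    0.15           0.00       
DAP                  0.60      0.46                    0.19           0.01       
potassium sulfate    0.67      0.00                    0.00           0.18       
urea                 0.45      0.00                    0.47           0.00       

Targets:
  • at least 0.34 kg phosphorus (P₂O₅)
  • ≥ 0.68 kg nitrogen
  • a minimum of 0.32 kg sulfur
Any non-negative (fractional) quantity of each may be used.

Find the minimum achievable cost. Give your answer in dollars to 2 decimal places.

Let x1 = kg of calcium nitrate, x2 = kg of DAP, x3 = kg of potassium sulfate, x4 = kg of urea.
Minimise 0.53x1 + 0.6x2 + 0.67x3 + 0.45x4 subject to:
  0.46x2 ≥ 0.34   (phosphorus (P₂O₅))
  0.15x1 + 0.19x2 + 0.47x4 ≥ 0.68   (nitrogen)
  0.01x2 + 0.18x3 ≥ 0.32   (sulfur)
  x1, x2, x3, x4 ≥ 0.
The optimal basis is {DAP, potassium sulfate, urea}; calcium nitrate drops out. Binding constraints: phosphorus (P₂O₅), nitrogen, sulfur.
Solving gives x2 = 0.7391, x3 = 1.737, x4 = 1.148.
Objective = 0.6·0.7391 + 0.67·1.737 + 0.45·1.148 = 2.1239.

$2.12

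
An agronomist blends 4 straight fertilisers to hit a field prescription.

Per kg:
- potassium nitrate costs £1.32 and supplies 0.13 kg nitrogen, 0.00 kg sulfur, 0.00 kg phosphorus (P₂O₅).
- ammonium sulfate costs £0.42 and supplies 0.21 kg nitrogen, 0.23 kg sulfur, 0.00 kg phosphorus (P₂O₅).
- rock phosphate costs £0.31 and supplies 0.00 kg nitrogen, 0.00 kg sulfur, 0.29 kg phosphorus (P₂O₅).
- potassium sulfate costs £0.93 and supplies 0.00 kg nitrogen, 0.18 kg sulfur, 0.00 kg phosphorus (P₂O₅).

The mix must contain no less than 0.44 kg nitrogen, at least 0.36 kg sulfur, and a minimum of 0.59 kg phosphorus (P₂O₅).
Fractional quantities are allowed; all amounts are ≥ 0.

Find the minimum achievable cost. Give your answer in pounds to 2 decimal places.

£1.51

Let x1 = kg of potassium nitrate, x2 = kg of ammonium sulfate, x3 = kg of rock phosphate, x4 = kg of potassium sulfate.
Minimize 1.32x1 + 0.42x2 + 0.31x3 + 0.93x4 subject to:
  0.13x1 + 0.21x2 ≥ 0.44   (nitrogen)
  0.23x2 + 0.18x4 ≥ 0.36   (sulfur)
  0.29x3 ≥ 0.59   (phosphorus (P₂O₅))
  x1, x2, x3, x4 ≥ 0.
At the optimum only ammonium sulfate, rock phosphate are positive (potassium nitrate, potassium sulfate = 0). There the nitrogen and phosphorus (P₂O₅) constraints are tight.
So ammonium sulfate = 2.095 kg, rock phosphate = 2.034 kg.
Objective = 0.42·2.095 + 0.31·2.034 = 1.5104.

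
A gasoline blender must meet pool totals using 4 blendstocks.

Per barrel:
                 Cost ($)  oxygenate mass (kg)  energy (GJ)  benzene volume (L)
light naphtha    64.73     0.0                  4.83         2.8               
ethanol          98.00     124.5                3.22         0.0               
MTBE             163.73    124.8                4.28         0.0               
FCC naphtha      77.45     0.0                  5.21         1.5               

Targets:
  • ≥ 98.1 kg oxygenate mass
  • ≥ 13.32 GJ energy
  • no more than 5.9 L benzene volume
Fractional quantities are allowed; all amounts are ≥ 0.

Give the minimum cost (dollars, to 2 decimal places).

This is a linear program. Let x1 = barrels of light naphtha, x2 = barrels of ethanol, x3 = barrels of MTBE, x4 = barrels of FCC naphtha.
Minimise 64.73x1 + 98x2 + 163.73x3 + 77.45x4 s.t.:
  124.5x2 + 124.8x3 ≥ 98.1   (oxygenate mass)
  4.83x1 + 3.22x2 + 4.28x3 + 5.21x4 ≥ 13.32   (energy)
  2.8x1 + 1.5x4 ≤ 5.9   (benzene volume)
  x1, x2, x3, x4 ≥ 0.
The minimum-cost mix takes nothing from MTBE — only light naphtha, ethanol, FCC naphtha. There the oxygenate mass, energy, benzene volume constraints are tight.
Optimal quantities: light naphtha = 1.9835 barrels, ethanol = 0.78795 barrels, FCC naphtha = 0.23081 barrels.
Cost = 64.73·1.9835 + 98·0.78795 + 77.45·0.23081 = 223.4873.

$223.49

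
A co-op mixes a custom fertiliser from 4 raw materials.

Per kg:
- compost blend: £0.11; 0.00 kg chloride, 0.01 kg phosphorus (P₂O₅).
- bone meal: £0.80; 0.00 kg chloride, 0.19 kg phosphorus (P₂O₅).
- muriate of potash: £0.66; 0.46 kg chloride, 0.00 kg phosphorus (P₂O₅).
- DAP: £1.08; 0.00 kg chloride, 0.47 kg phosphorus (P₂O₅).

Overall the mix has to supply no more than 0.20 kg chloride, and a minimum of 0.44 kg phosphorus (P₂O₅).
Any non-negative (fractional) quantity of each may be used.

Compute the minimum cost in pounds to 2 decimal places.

£1.01

This is a linear program. Let x1 = kg of compost blend, x2 = kg of bone meal, x3 = kg of muriate of potash, x4 = kg of DAP.
Minimise 0.11x1 + 0.8x2 + 0.66x3 + 1.08x4 s.t.:
  0.46x3 ≤ 0.2   (chloride)
  0.01x1 + 0.19x2 + 0.47x4 ≥ 0.44   (phosphorus (P₂O₅))
  x1, x2, x3, x4 ≥ 0.
The optimal basis is {DAP}; compost blend, bone meal, muriate of potash drop out. Binding constraint: phosphorus (P₂O₅).
So DAP = 0.9362 kg.
Cost = 1.08·0.9362 = 1.0111.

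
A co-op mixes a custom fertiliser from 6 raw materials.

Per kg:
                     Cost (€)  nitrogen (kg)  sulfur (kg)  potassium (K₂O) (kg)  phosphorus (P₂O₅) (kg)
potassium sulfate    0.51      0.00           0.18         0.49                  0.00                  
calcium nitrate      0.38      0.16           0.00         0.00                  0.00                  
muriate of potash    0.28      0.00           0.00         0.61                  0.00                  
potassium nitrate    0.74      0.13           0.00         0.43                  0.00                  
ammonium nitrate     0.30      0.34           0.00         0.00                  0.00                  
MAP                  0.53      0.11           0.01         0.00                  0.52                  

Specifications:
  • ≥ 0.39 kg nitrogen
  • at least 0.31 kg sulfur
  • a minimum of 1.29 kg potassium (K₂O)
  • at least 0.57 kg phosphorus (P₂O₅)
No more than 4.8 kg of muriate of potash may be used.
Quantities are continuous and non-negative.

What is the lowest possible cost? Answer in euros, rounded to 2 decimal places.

€1.88

Let x1 = kg of potassium sulfate, x2 = kg of calcium nitrate, x3 = kg of muriate of potash, x4 = kg of potassium nitrate, x5 = kg of ammonium nitrate, x6 = kg of MAP.
Minimize 0.51x1 + 0.38x2 + 0.28x3 + 0.74x4 + 0.3x5 + 0.53x6 with:
  0.16x2 + 0.13x4 + 0.34x5 + 0.11x6 ≥ 0.39   (nitrogen)
  0.18x1 + 0.01x6 ≥ 0.31   (sulfur)
  0.49x1 + 0.61x3 + 0.43x4 ≥ 1.29   (potassium (K₂O))
  0.52x6 ≥ 0.57   (phosphorus (P₂O₅))
  x3 ≤ 4.8
  x1, x2, x3, x4, x5, x6 ≥ 0.
The cheapest feasible vertex uses only potassium sulfate, muriate of potash, ammonium nitrate, MAP; calcium nitrate, potassium nitrate are not used. There the nitrogen, sulfur, potassium (K₂O), phosphorus (P₂O₅) constraints are tight.
Solving gives x1 = 1.661, x3 = 0.7802, x5 = 0.7924, x6 = 1.096.
Objective = 0.51·1.661 + 0.28·0.7802 + 0.3·0.7924 + 0.53·1.096 = 1.8842.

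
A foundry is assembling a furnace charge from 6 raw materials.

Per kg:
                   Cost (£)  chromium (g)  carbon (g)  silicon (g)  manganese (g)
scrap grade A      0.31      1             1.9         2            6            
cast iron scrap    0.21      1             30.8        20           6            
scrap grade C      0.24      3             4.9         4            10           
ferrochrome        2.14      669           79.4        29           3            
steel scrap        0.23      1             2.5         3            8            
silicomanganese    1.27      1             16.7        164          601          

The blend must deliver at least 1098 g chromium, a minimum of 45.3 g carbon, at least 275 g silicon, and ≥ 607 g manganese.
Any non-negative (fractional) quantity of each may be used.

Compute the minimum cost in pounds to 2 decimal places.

Treat it as an LP. Let x1 = kg of scrap grade A, x2 = kg of cast iron scrap, x3 = kg of scrap grade C, x4 = kg of ferrochrome, x5 = kg of steel scrap, x6 = kg of silicomanganese.
Minimize 0.31x1 + 0.21x2 + 0.24x3 + 2.14x4 + 0.23x5 + 1.27x6 s.t.:
  1x1 + 1x2 + 3x3 + 669x4 + 1x5 + 1x6 ≥ 1098   (chromium)
  1.9x1 + 30.8x2 + 4.9x3 + 79.4x4 + 2.5x5 + 16.7x6 ≥ 45.3   (carbon)
  2x1 + 20x2 + 4x3 + 29x4 + 3x5 + 164x6 ≥ 275   (silicon)
  6x1 + 6x2 + 10x3 + 3x4 + 8x5 + 601x6 ≥ 607   (manganese)
  x1, x2, x3, x4, x5, x6 ≥ 0.
The minimum-cost mix takes nothing from scrap grade A, cast iron scrap, scrap grade C, steel scrap — only ferrochrome, silicomanganese. Binding constraints: chromium and silicon.
Solving gives x4 = 1.639, x6 = 1.387.
Total cost: 2.14·1.639 + 1.27·1.387 = 5.2690.

£5.27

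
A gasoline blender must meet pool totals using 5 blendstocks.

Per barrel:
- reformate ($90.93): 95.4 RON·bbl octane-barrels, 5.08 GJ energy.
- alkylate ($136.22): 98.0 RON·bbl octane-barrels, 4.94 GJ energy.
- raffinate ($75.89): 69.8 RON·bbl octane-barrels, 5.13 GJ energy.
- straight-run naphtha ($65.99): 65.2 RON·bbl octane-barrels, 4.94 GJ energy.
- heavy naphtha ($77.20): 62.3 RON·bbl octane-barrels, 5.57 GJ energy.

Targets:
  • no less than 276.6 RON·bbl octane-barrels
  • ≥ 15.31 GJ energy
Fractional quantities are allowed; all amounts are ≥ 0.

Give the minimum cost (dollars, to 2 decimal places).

Let x1 = barrels of reformate, x2 = barrels of alkylate, x3 = barrels of raffinate, x4 = barrels of straight-run naphtha, x5 = barrels of heavy naphtha.
Minimize 90.93x1 + 136.22x2 + 75.89x3 + 65.99x4 + 77.2x5 with:
  95.4x1 + 98x2 + 69.8x3 + 65.2x4 + 62.3x5 ≥ 276.6   (octane-barrels)
  5.08x1 + 4.94x2 + 5.13x3 + 4.94x4 + 5.57x5 ≥ 15.31   (energy)
  x1, x2, x3, x4, x5 ≥ 0.
The minimum-cost mix takes nothing from alkylate, raffinate, heavy naphtha — only reformate, straight-run naphtha. The octane-barrels and energy requirements are met with equality.
So reformate = 2.6288 barrels, straight-run naphtha = 0.39587 barrels.
Total cost: 90.93·2.6288 + 65.99·0.39587 = 265.1602.

$265.16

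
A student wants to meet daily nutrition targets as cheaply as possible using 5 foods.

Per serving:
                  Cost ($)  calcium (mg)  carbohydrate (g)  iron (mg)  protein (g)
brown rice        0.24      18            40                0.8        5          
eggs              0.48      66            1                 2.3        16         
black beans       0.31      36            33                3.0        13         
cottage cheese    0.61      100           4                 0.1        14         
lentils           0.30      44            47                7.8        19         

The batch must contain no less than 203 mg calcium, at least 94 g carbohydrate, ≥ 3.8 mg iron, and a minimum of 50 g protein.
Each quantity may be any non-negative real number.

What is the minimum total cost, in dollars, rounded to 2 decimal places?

Set it up as a linear program. Let x1 = servings of brown rice, x2 = servings of eggs, x3 = servings of black beans, x4 = servings of cottage cheese, x5 = servings of lentils.
min 0.24x1 + 0.48x2 + 0.31x3 + 0.61x4 + 0.3x5 with:
  18x1 + 66x2 + 36x3 + 100x4 + 44x5 ≥ 203   (calcium)
  40x1 + 1x2 + 33x3 + 4x4 + 47x5 ≥ 94   (carbohydrate)
  0.8x1 + 2.3x2 + 3x3 + 0.1x4 + 7.8x5 ≥ 3.8   (iron)
  5x1 + 16x2 + 13x3 + 14x4 + 19x5 ≥ 50   (protein)
  x1, x2, x3, x4, x5 ≥ 0.
At the optimum only cottage cheese, lentils are positive (brown rice, eggs, black beans = 0). The calcium and carbohydrate requirements are met with equality.
So cottage cheese = 1.195 servings, lentils = 1.898 servings.
Objective = 0.61·1.195 + 0.3·1.898 = 1.2984.

$1.30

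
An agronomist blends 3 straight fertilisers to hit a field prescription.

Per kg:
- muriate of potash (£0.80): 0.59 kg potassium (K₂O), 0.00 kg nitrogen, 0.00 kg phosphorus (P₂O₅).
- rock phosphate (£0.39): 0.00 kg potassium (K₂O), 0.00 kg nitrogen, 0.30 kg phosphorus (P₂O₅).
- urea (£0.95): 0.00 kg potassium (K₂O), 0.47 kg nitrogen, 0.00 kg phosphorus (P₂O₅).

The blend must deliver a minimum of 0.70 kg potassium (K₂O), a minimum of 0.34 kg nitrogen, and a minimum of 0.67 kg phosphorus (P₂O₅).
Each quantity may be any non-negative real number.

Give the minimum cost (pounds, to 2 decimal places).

£2.51

This is a linear program. Let x1 = kg of muriate of potash, x2 = kg of rock phosphate, x3 = kg of urea.
Minimize 0.8x1 + 0.39x2 + 0.95x3 s.t.:
  0.59x1 ≥ 0.7   (potassium (K₂O))
  0.47x3 ≥ 0.34   (nitrogen)
  0.3x2 ≥ 0.67   (phosphorus (P₂O₅))
  x1, x2, x3 ≥ 0.
All 3 inputs are positive at the optimum. Binding constraints: potassium (K₂O), nitrogen, phosphorus (P₂O₅).
That vertex is x1 = 1.186, x2 = 2.233, x3 = 0.7234.
Total cost: 0.8·1.186 + 0.39·2.233 + 0.95·0.7234 = 2.5069.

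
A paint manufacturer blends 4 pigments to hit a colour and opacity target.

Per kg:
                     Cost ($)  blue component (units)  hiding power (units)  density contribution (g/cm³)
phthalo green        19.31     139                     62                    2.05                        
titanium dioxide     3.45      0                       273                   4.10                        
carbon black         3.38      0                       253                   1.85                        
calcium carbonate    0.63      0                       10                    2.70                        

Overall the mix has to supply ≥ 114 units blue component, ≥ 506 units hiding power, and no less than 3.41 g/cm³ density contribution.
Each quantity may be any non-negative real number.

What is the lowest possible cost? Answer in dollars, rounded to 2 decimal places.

Let x1 = kg of phthalo green, x2 = kg of titanium dioxide, x3 = kg of carbon black, x4 = kg of calcium carbonate.
Minimize 19.31x1 + 3.45x2 + 3.38x3 + 0.63x4 s.t.:
  139x1 ≥ 114   (blue component)
  62x1 + 273x2 + 253x3 + 10x4 ≥ 506   (hiding power)
  2.05x1 + 4.1x2 + 1.85x3 + 2.7x4 ≥ 3.41   (density contribution)
  x1, x2, x3, x4 ≥ 0.
The optimal basis is {phthalo green, titanium dioxide}; carbon black, calcium carbonate drop out. Binding constraints: blue component and hiding power.
So phthalo green = 0.8201 kg, titanium dioxide = 1.667 kg.
Cost = 19.31·0.8201 + 3.45·1.667 = 21.5873.

$21.59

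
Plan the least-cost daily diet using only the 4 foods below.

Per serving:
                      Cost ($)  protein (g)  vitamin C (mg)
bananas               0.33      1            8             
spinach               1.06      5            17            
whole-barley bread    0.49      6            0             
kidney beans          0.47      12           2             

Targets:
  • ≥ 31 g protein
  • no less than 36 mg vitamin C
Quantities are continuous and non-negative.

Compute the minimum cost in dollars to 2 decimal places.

$2.36

Let x1 = servings of bananas, x2 = servings of spinach, x3 = servings of whole-barley bread, x4 = servings of kidney beans.
Minimize 0.33x1 + 1.06x2 + 0.49x3 + 0.47x4 s.t.:
  1x1 + 5x2 + 6x3 + 12x4 ≥ 31   (protein)
  8x1 + 17x2 + 2x4 ≥ 36   (vitamin C)
  x1, x2, x3, x4 ≥ 0.
The optimal basis is {bananas, kidney beans}; spinach, whole-barley bread drop out. Binding constraints: protein and vitamin C.
That vertex is x1 = 3.936, x4 = 2.255.
Hence cost = 0.33·3.936 + 0.47·2.255 = $2.3587.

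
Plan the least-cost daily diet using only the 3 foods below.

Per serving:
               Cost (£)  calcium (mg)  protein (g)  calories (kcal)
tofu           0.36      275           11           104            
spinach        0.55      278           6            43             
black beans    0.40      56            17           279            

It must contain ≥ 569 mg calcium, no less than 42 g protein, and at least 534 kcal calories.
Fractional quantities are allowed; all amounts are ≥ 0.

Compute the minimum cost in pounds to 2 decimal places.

£1.17

This is a linear program. Let x1 = servings of tofu, x2 = servings of spinach, x3 = servings of black beans.
Minimize 0.36x1 + 0.55x2 + 0.4x3 with:
  275x1 + 278x2 + 56x3 ≥ 569   (calcium)
  11x1 + 6x2 + 17x3 ≥ 42   (protein)
  104x1 + 43x2 + 279x3 ≥ 534   (calories)
  x1, x2, x3 ≥ 0.
The cheapest feasible vertex uses only tofu, black beans; spinach is not used. There the calcium and protein constraints are tight.
So tofu = 1.804 servings, black beans = 1.304 servings.
Total cost: 0.36·1.804 + 0.4·1.304 = 1.1710.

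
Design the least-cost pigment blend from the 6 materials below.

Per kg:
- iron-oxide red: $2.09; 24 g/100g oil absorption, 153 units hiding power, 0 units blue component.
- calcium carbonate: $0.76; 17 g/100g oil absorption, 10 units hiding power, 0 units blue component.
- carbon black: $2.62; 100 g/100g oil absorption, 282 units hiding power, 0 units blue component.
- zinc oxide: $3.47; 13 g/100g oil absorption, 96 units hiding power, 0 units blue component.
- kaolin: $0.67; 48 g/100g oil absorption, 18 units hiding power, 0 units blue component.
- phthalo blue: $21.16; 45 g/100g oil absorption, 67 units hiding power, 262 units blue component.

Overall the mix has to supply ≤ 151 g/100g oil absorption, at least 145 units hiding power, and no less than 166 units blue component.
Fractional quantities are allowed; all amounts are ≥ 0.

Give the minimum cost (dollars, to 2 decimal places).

$14.36

Let x1 = kg of iron-oxide red, x2 = kg of calcium carbonate, x3 = kg of carbon black, x4 = kg of zinc oxide, x5 = kg of kaolin, x6 = kg of phthalo blue.
Minimize 2.09x1 + 0.76x2 + 2.62x3 + 3.47x4 + 0.67x5 + 21.16x6 s.t.:
  24x1 + 17x2 + 100x3 + 13x4 + 48x5 + 45x6 ≤ 151   (oil absorption)
  153x1 + 10x2 + 282x3 + 96x4 + 18x5 + 67x6 ≥ 145   (hiding power)
  262x6 ≥ 166   (blue component)
  x1, x2, x3, x4, x5, x6 ≥ 0.
At the optimum only carbon black, phthalo blue are positive (iron-oxide red, calcium carbonate, zinc oxide, kaolin = 0). The hiding power and blue component requirements are met with equality.
So carbon black = 0.3637 kg, phthalo blue = 0.6336 kg.
Hence cost = 2.62·0.3637 + 21.16·0.6336 = $14.3599.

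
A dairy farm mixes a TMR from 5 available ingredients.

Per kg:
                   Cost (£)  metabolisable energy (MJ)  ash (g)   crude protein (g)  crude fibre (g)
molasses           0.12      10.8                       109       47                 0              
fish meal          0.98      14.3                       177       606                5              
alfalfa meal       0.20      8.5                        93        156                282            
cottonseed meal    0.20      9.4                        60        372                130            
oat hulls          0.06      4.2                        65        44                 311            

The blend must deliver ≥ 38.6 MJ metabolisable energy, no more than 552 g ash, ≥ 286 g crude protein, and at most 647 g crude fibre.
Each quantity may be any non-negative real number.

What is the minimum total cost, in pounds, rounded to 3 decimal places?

Let x1 = kg of molasses, x2 = kg of fish meal, x3 = kg of alfalfa meal, x4 = kg of cottonseed meal, x5 = kg of oat hulls.
min 0.12x1 + 0.98x2 + 0.2x3 + 0.2x4 + 0.06x5 with:
  10.8x1 + 14.3x2 + 8.5x3 + 9.4x4 + 4.2x5 ≥ 38.6   (metabolisable energy)
  109x1 + 177x2 + 93x3 + 60x4 + 65x5 ≤ 552   (ash)
  47x1 + 606x2 + 156x3 + 372x4 + 44x5 ≥ 286   (crude protein)
  5x2 + 282x3 + 130x4 + 311x5 ≤ 647   (crude fibre)
  x1, x2, x3, x4, x5 ≥ 0.
The minimum-cost mix takes nothing from fish meal, alfalfa meal, oat hulls — only molasses, cottonseed meal. Binding constraints: metabolisable energy and crude protein.
Optimal quantities: molasses = 3.264 kg, cottonseed meal = 0.3565 kg.
Hence cost = 0.12·3.264 + 0.2·0.3565 = £0.46298.

£0.463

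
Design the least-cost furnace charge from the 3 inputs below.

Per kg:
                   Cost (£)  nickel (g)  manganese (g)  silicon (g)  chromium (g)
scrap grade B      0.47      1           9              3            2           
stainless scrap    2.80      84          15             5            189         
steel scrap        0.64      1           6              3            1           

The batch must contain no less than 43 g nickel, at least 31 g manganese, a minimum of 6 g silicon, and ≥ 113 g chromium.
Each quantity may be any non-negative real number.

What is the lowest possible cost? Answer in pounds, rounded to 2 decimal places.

Let x1 = kg of scrap grade B, x2 = kg of stainless scrap, x3 = kg of steel scrap.
Minimize 0.47x1 + 2.8x2 + 0.64x3 with:
  1x1 + 84x2 + 1x3 ≥ 43   (nickel)
  9x1 + 15x2 + 6x3 ≥ 31   (manganese)
  3x1 + 5x2 + 3x3 ≥ 6   (silicon)
  2x1 + 189x2 + 1x3 ≥ 113   (chromium)
  x1, x2, x3 ≥ 0.
The cheapest feasible vertex uses only scrap grade B, stainless scrap; steel scrap is not used. There the manganese and chromium constraints are tight.
That vertex is x1 = 2.492, x2 = 0.5715.
Hence cost = 0.47·2.492 + 2.8·0.5715 = £2.7714.

£2.77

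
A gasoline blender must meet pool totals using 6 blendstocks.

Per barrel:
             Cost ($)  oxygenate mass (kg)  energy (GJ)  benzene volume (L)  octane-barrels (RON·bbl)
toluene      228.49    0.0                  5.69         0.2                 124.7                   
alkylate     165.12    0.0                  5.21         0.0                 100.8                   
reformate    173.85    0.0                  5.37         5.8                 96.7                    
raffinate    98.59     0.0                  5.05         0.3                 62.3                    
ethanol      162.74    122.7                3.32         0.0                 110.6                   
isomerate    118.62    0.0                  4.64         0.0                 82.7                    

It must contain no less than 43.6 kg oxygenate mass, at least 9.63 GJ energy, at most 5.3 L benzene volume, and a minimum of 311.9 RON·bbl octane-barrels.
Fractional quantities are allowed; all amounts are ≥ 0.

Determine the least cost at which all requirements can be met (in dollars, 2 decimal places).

Treat it as an LP. Let x1 = barrels of toluene, x2 = barrels of alkylate, x3 = barrels of reformate, x4 = barrels of raffinate, x5 = barrels of ethanol, x6 = barrels of isomerate.
min 228.49x1 + 165.12x2 + 173.85x3 + 98.59x4 + 162.74x5 + 118.62x6 subject to:
  122.7x5 ≥ 43.6   (oxygenate mass)
  5.69x1 + 5.21x2 + 5.37x3 + 5.05x4 + 3.32x5 + 4.64x6 ≥ 9.63   (energy)
  0.2x1 + 5.8x3 + 0.3x4 ≤ 5.3   (benzene volume)
  124.7x1 + 100.8x2 + 96.7x3 + 62.3x4 + 110.6x5 + 82.7x6 ≥ 311.9   (octane-barrels)
  x1, x2, x3, x4, x5, x6 ≥ 0.
The cheapest feasible vertex uses only ethanol, isomerate; toluene, alkylate, reformate, raffinate are not used. Binding constraints: oxygenate mass and octane-barrels.
Optimal quantities: ethanol = 0.355338 barrels, isomerate = 3.29625 barrels.
Objective = 162.74·0.355338 + 118.62·3.29625 = 448.8289.

$448.83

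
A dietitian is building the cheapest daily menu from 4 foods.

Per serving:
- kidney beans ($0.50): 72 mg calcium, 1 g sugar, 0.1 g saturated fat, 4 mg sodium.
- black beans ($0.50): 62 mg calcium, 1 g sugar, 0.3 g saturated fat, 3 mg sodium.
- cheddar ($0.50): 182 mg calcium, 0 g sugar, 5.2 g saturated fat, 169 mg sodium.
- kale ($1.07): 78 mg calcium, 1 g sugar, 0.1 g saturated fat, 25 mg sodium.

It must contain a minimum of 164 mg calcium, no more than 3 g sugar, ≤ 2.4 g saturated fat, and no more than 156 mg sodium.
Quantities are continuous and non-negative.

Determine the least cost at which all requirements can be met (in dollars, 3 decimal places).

$0.803

Treat it as an LP. Let x1 = servings of kidney beans, x2 = servings of black beans, x3 = servings of cheddar, x4 = servings of kale.
min 0.5x1 + 0.5x2 + 0.5x3 + 1.07x4 subject to:
  72x1 + 62x2 + 182x3 + 78x4 ≥ 164   (calcium)
  1x1 + 1x2 + 1x4 ≤ 3   (sugar)
  0.1x1 + 0.3x2 + 5.2x3 + 0.1x4 ≤ 2.4   (saturated fat)
  4x1 + 3x2 + 169x3 + 25x4 ≤ 156   (sodium)
  x1, x2, x3, x4 ≥ 0.
The optimal basis is {kidney beans, cheddar}; black beans, kale drop out. The calcium and saturated fat requirements are met with equality.
Optimal quantities: kidney beans = 1.1679 servings, cheddar = 0.43908 servings.
Cost = 0.5·1.1679 + 0.5·0.43908 = 0.80349.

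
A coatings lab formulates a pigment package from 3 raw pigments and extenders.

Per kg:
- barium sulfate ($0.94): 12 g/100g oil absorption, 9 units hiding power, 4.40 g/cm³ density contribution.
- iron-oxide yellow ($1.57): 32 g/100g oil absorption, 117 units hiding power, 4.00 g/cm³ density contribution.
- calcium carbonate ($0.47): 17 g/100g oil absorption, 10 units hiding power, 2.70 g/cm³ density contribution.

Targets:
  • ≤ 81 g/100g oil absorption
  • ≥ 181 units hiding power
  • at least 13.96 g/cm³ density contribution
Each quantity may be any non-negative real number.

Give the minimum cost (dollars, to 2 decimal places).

$3.78

Set it up as a linear program. Let x1 = kg of barium sulfate, x2 = kg of iron-oxide yellow, x3 = kg of calcium carbonate.
Minimize 0.94x1 + 1.57x2 + 0.47x3 subject to:
  12x1 + 32x2 + 17x3 ≤ 81   (oil absorption)
  9x1 + 117x2 + 10x3 ≥ 181   (hiding power)
  4.4x1 + 4x2 + 2.7x3 ≥ 13.96   (density contribution)
  x1, x2, x3 ≥ 0.
All 3 inputs are positive at the optimum. There the oil absorption, hiding power, density contribution constraints are tight.
Optimal quantities: barium sulfate = 1.02 kg, iron-oxide yellow = 1.338 kg, calcium carbonate = 1.526 kg.
Objective = 0.94·1.02 + 1.57·1.338 + 0.47·1.526 = 3.7767.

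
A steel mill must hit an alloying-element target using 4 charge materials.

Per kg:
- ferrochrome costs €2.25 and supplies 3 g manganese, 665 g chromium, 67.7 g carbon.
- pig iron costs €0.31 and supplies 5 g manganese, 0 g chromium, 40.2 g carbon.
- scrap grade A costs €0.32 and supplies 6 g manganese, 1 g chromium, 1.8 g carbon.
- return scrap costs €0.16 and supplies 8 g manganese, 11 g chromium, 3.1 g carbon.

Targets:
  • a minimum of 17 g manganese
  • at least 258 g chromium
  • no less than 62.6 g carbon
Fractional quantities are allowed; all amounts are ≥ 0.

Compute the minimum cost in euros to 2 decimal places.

Set it up as a linear program. Let x1 = kg of ferrochrome, x2 = kg of pig iron, x3 = kg of scrap grade A, x4 = kg of return scrap.
Minimize 2.25x1 + 0.31x2 + 0.32x3 + 0.16x4 s.t.:
  3x1 + 5x2 + 6x3 + 8x4 ≥ 17   (manganese)
  665x1 + 1x3 + 11x4 ≥ 258   (chromium)
  67.7x1 + 40.2x2 + 1.8x3 + 3.1x4 ≥ 62.6   (carbon)
  x1, x2, x3, x4 ≥ 0.
The optimal basis is {ferrochrome, pig iron, return scrap}; scrap grade A drops out. Binding constraints: manganese, chromium, carbon.
Optimal quantities: ferrochrome = 0.3637 kg, pig iron = 0.8315 kg, return scrap = 1.469 kg.
Objective = 2.25·0.3637 + 0.31·0.8315 + 0.16·1.469 = 1.3111.

€1.31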